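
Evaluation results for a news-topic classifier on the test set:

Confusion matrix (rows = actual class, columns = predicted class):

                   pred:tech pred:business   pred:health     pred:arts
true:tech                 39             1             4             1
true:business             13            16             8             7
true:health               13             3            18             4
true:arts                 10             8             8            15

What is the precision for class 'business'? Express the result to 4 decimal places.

Treat 'business' as positive and all other classes as negative.
precision = TP/(TP+FP).
business: TP=16, FP=1+3+8=12 → 16/28 = 0.57143

0.5714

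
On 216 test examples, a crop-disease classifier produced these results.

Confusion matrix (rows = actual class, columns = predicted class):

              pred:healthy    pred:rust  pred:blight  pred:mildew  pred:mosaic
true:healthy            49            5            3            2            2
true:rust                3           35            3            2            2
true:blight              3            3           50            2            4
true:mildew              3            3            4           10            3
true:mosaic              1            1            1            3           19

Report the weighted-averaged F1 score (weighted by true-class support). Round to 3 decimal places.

0.753

Per-class F1 score (2·TP/(2·TP+FP+FN)):
  healthy: TP=49, FP=3+3+3+1=10, FN=5+3+2+2=12 → 98/120 = 0.8167
  rust: TP=35, FP=5+3+3+1=12, FN=3+3+2+2=10 → 70/92 = 0.7609
  blight: TP=50, FP=3+3+4+1=11, FN=3+3+2+4=12 → 100/123 = 0.8130
  mildew: TP=10, FP=2+2+2+3=9, FN=3+3+4+3=13 → 20/42 = 0.4762
  mosaic: TP=19, FP=2+2+4+3=11, FN=1+1+1+3=6 → 38/55 = 0.6909
Weighted-F1 score = Σ (supportᵢ/N)·F1 scoreᵢ with N=216: (61/216)·0.8167 + (45/216)·0.7609 + (62/216)·0.8130 + (23/216)·0.4762 + (25/216)·0.6909 = 0.753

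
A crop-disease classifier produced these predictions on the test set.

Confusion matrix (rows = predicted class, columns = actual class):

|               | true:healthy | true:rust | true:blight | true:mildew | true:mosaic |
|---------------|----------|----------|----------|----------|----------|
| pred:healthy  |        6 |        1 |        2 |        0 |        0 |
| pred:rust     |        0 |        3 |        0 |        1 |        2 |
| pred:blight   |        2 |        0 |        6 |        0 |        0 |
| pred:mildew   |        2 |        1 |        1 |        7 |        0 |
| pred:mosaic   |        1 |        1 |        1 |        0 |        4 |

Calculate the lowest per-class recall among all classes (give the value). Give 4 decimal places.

Per-class recall (TP/(TP+FN)):
  healthy: TP=6, FN=0+2+2+1=5 → 6/11 = 0.54545
  rust: TP=3, FN=1+0+1+1=3 → 3/6 = 0.50000
  blight: TP=6, FN=2+0+1+1=4 → 6/10 = 0.60000
  mildew: TP=7, FN=0+1+0+0=1 → 7/8 = 0.87500
  mosaic: TP=4, FN=0+2+0+0=2 → 4/6 = 0.66667
Lowest is class 'rust' with recall = 0.5000.

0.5000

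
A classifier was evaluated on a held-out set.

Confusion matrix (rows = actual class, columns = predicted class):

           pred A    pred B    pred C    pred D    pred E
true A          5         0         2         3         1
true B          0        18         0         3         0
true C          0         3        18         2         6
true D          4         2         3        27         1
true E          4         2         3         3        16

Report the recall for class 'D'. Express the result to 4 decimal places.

One-vs-rest for 'D': TP = diagonal; FP = other classes predicted 'D'; FN = 'D' predicted as other.
recall = TP/(TP+FN).
D: TP=27, FN=4+2+3+1=10 → 27/37 = 0.72973

0.7297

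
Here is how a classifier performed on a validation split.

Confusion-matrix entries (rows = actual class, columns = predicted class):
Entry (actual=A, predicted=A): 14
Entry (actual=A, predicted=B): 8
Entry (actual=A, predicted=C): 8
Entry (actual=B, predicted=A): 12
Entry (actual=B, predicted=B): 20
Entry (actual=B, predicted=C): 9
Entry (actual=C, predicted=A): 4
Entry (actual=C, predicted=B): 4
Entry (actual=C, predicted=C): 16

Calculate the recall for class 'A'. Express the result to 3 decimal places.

0.467

recall = TP/(TP+FN).
A: TP=14, FN=8+8=16 → 14/30 = 0.4667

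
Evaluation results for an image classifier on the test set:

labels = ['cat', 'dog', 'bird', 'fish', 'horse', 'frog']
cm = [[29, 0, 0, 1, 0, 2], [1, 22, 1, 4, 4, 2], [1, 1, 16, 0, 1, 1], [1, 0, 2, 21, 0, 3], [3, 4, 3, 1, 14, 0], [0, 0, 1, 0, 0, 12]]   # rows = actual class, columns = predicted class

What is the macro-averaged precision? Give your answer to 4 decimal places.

0.7423

Per-class precision (TP/(TP+FP)):
  cat: TP=29, FP=1+1+1+3+0=6 → 29/35 = 0.82857
  dog: TP=22, FP=0+1+0+4+0=5 → 22/27 = 0.81481
  bird: TP=16, FP=0+1+2+3+1=7 → 16/23 = 0.69565
  fish: TP=21, FP=1+4+0+1+0=6 → 21/27 = 0.77778
  horse: TP=14, FP=0+4+1+0+0=5 → 14/19 = 0.73684
  frog: TP=12, FP=2+2+1+3+0=8 → 12/20 = 0.60000
Macro-precision = mean = (0.82857 + 0.81481 + 0.69565 + 0.77778 + 0.73684 + 0.60000) / 6 = 0.7423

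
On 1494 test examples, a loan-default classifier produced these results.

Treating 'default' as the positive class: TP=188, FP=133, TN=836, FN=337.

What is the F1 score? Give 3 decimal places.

Precision = TP/(TP+FP) = 188/321 = 0.5857
Recall = TP/(TP+FN) = 188/525 = 0.3581
F1 = 2·TP/(2·TP+FP+FN) = 376/846 = 0.444

0.444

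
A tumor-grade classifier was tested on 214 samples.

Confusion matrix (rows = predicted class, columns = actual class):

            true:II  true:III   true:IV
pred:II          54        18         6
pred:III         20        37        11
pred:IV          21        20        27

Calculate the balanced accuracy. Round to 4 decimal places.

Balanced accuracy = mean of per-class recall.
  II: recall = 54/95 = 0.56842
  III: recall = 37/75 = 0.49333
  IV: recall = 27/44 = 0.61364
Mean = (0.56842 + 0.49333 + 0.61364) / 3 = 0.5585

0.5585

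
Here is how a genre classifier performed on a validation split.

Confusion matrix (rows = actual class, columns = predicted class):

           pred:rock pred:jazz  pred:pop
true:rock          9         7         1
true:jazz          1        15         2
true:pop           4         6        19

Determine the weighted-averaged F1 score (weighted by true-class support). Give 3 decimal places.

0.675

Per-class F1 score (2·TP/(2·TP+FP+FN)):
  rock: TP=9, FP=1+4=5, FN=7+1=8 → 18/31 = 0.5806
  jazz: TP=15, FP=7+6=13, FN=1+2=3 → 30/46 = 0.6522
  pop: TP=19, FP=1+2=3, FN=4+6=10 → 38/51 = 0.7451
Weighted-F1 score = Σ (supportᵢ/N)·F1 scoreᵢ with N=64: (17/64)·0.5806 + (18/64)·0.6522 + (29/64)·0.7451 = 0.675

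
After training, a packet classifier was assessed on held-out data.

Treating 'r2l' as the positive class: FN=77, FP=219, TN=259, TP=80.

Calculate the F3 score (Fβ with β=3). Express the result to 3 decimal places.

0.467

Fβ = (1+β²)·TP / ((1+β²)·TP + β²·FN + FP), with β²=9
= 10·80 / (10·80 + 9·77 + 219) = 0.467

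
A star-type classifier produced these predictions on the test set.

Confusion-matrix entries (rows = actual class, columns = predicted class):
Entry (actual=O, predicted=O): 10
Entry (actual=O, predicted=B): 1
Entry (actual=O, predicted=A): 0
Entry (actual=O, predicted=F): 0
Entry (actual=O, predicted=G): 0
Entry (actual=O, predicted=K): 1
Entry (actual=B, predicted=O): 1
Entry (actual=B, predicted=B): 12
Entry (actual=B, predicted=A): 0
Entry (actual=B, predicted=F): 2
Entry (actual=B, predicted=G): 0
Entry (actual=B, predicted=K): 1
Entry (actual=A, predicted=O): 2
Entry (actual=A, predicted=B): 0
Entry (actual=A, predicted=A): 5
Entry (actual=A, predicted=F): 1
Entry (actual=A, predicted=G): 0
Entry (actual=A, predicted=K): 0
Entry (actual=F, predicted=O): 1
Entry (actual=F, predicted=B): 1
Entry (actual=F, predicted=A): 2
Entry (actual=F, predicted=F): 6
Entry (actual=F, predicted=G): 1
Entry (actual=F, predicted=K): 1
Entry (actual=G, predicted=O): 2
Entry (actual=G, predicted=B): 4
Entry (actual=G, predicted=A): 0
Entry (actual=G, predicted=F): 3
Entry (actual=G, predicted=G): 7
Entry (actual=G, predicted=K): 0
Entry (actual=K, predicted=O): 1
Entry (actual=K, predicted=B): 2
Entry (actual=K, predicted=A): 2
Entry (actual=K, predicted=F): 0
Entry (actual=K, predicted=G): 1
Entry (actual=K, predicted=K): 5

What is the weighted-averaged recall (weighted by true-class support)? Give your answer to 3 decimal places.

0.600

Per-class recall (TP/(TP+FN)):
  O: TP=10, FN=1+0+0+0+1=2 → 10/12 = 0.8333
  B: TP=12, FN=1+0+2+0+1=4 → 12/16 = 0.7500
  A: TP=5, FN=2+0+1+0+0=3 → 5/8 = 0.6250
  F: TP=6, FN=1+1+2+1+1=6 → 6/12 = 0.5000
  G: TP=7, FN=2+4+0+3+0=9 → 7/16 = 0.4375
  K: TP=5, FN=1+2+2+0+1=6 → 5/11 = 0.4545
Weighted-recall = Σ (supportᵢ/N)·recallᵢ with N=75: (12/75)·0.8333 + (16/75)·0.7500 + (8/75)·0.6250 + (12/75)·0.5000 + (16/75)·0.4375 + (11/75)·0.4545 = 0.600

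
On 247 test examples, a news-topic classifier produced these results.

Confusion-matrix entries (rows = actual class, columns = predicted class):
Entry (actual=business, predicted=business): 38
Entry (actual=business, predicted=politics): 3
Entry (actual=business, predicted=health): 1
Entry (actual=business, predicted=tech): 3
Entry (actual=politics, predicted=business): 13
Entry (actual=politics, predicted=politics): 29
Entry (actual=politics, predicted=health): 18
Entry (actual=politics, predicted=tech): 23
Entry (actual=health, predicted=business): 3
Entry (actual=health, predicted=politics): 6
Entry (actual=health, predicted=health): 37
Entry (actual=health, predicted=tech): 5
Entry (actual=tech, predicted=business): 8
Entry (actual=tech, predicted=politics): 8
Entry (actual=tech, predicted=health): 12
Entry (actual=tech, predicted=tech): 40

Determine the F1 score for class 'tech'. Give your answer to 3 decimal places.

0.576

F1 score = 2·TP/(2·TP+FP+FN).
tech: TP=40, FP=3+23+5=31, FN=8+8+12=28 → 80/139 = 0.5755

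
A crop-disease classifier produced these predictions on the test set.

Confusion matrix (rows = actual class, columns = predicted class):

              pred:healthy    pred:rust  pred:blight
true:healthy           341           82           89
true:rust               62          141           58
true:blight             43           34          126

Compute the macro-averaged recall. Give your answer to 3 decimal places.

0.609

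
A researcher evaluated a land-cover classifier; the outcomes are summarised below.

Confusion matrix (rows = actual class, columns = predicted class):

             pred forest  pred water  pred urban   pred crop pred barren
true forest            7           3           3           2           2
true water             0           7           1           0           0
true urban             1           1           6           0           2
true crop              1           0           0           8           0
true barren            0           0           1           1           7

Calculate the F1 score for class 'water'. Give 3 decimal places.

0.737

Treat 'water' as positive and all other classes as negative.
F1 score = 2·TP/(2·TP+FP+FN).
water: TP=7, FP=3+1+0+0=4, FN=0+1+0+0=1 → 14/19 = 0.7368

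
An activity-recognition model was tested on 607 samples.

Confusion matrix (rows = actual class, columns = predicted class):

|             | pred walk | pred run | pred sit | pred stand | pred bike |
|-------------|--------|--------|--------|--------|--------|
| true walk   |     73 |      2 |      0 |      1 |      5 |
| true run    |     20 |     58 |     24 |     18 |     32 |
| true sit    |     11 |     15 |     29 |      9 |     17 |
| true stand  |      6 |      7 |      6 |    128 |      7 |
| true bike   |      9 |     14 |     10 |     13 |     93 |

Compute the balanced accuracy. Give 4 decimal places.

0.6282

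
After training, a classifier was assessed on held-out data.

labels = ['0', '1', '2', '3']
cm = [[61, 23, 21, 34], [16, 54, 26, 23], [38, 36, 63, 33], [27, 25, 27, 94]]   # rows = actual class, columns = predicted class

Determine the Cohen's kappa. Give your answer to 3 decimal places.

Observed agreement pₒ = trace/N = 272/601 = 0.4526
Expected agreement pₑ = Σ (rowᵢ·colᵢ)/N² = (139·142 + 119·138 + 170·137 + 173·184)/601² = 0.2527
κ = (pₒ − pₑ)/(1 − pₑ) = (0.4526 − 0.2527)/(1 − 0.2527) = 0.267

0.267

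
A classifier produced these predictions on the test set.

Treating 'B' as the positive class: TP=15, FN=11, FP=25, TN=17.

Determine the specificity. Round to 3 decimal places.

0.405

Specificity = TN/(TN+FP) = 17/(17+25) = 0.405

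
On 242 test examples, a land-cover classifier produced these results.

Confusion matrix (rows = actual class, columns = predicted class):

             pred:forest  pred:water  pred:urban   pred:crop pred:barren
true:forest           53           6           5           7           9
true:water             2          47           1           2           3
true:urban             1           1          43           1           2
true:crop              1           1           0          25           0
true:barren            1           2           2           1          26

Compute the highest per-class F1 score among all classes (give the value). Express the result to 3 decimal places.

Per-class F1 score (2·TP/(2·TP+FP+FN)):
  forest: TP=53, FP=2+1+1+1=5, FN=6+5+7+9=27 → 106/138 = 0.7681
  water: TP=47, FP=6+1+1+2=10, FN=2+1+2+3=8 → 94/112 = 0.8393
  urban: TP=43, FP=5+1+0+2=8, FN=1+1+1+2=5 → 86/99 = 0.8687
  crop: TP=25, FP=7+2+1+1=11, FN=1+1+0+0=2 → 50/63 = 0.7937
  barren: TP=26, FP=9+3+2+0=14, FN=1+2+2+1=6 → 52/72 = 0.7222
Highest is class 'urban' with F1 score = 0.869.

0.869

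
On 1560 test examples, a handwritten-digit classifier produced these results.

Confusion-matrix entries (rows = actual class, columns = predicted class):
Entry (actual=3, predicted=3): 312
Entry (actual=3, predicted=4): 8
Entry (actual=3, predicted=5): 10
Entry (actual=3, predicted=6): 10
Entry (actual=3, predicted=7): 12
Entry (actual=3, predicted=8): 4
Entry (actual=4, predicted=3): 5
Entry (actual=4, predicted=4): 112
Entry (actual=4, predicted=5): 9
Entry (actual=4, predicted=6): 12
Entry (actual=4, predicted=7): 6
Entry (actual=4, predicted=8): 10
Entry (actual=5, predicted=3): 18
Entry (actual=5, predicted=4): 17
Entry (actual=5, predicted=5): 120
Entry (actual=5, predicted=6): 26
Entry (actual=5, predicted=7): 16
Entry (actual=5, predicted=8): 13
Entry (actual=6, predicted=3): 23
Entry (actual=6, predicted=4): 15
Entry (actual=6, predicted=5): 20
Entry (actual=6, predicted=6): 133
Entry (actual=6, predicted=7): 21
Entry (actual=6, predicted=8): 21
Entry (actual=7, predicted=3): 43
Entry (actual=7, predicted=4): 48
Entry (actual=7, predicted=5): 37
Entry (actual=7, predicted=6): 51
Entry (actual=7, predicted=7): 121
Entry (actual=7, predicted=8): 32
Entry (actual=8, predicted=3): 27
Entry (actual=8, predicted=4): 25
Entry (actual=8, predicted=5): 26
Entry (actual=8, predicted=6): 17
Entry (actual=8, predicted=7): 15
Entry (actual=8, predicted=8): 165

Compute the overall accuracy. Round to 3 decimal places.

0.617

Accuracy = trace / total = (312+112+120+133+121+165=963) / 1560 = 963/1560 = 0.617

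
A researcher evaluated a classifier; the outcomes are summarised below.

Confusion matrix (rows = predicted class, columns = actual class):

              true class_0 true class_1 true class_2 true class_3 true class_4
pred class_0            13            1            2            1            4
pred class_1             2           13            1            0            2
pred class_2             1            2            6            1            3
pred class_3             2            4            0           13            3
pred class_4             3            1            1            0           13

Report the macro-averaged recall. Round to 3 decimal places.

0.645

Per-class recall (TP/(TP+FN)):
  class_0: TP=13, FN=2+1+2+3=8 → 13/21 = 0.6190
  class_1: TP=13, FN=1+2+4+1=8 → 13/21 = 0.6190
  class_2: TP=6, FN=2+1+0+1=4 → 6/10 = 0.6000
  class_3: TP=13, FN=1+0+1+0=2 → 13/15 = 0.8667
  class_4: TP=13, FN=4+2+3+3=12 → 13/25 = 0.5200
Macro-recall = mean = (0.6190 + 0.6190 + 0.6000 + 0.8667 + 0.5200) / 5 = 0.645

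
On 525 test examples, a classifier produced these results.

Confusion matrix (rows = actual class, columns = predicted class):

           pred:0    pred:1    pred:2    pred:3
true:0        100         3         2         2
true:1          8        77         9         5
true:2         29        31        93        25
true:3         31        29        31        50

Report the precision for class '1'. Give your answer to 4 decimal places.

Take TP from the diagonal, FP from the rest of the '1' prediction marginal, FN from the rest of the '1' actual marginal.
precision = TP/(TP+FP).
1: TP=77, FP=3+31+29=63 → 77/140 = 0.55000

0.5500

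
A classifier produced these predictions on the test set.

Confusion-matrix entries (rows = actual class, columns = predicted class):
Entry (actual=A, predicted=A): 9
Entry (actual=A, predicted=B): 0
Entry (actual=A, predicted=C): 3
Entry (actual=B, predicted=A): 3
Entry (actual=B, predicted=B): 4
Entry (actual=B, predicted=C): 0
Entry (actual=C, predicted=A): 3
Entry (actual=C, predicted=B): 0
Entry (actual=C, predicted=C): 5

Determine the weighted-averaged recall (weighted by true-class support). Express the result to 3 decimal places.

0.667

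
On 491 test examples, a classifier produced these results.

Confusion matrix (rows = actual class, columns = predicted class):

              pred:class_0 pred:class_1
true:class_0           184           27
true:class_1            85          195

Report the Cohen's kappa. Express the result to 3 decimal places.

Observed agreement pₒ = trace/N = 379/491 = 0.7719
Expected agreement pₑ = Σ (rowᵢ·colᵢ)/N² = (211·269 + 280·222)/491² = 0.4933
κ = (pₒ − pₑ)/(1 − pₑ) = (0.7719 − 0.4933)/(1 − 0.4933) = 0.550

0.550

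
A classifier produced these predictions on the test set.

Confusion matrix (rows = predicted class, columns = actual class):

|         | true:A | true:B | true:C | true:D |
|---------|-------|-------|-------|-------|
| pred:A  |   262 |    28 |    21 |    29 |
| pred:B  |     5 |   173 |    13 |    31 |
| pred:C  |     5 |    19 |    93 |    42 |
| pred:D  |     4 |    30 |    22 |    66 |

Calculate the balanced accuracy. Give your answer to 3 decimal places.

0.665

Balanced accuracy = mean of per-class recall.
  A: recall = 262/276 = 0.9493
  B: recall = 173/250 = 0.6920
  C: recall = 93/149 = 0.6242
  D: recall = 66/168 = 0.3929
Mean = (0.9493 + 0.6920 + 0.6242 + 0.3929) / 4 = 0.665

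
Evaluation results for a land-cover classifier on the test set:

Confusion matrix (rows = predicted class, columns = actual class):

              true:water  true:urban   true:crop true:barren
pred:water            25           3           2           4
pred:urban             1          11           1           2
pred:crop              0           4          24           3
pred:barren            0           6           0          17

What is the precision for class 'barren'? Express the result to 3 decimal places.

0.739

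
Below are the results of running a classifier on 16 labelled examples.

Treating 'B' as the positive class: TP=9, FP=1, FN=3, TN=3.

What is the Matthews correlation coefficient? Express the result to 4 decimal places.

MCC = (TP·TN − FP·FN) / √((TP+FP)(TP+FN)(TN+FP)(TN+FN))
Numerator = 9·3 − 1·3 = 24
Denominator = √(10·12·4·6) = √2880 = 53.6656
MCC = 24 / 53.6656 = 0.4472

0.4472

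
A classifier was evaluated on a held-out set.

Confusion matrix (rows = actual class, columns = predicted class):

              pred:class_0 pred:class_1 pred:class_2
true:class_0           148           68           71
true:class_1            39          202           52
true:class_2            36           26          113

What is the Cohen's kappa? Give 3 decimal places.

0.417

Observed agreement pₒ = trace/N = 463/755 = 0.6132
Expected agreement pₑ = Σ (rowᵢ·colᵢ)/N² = (287·223 + 293·296 + 175·236)/755² = 0.3369
κ = (pₒ − pₑ)/(1 − pₑ) = (0.6132 − 0.3369)/(1 − 0.3369) = 0.417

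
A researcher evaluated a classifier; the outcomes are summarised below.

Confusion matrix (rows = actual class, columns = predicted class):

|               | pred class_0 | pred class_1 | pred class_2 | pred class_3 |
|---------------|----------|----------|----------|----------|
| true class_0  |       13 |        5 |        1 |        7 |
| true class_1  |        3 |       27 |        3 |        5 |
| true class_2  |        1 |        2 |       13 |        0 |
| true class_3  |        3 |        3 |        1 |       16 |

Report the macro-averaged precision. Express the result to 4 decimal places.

Per-class precision (TP/(TP+FP)):
  class_0: TP=13, FP=3+1+3=7 → 13/20 = 0.65000
  class_1: TP=27, FP=5+2+3=10 → 27/37 = 0.72973
  class_2: TP=13, FP=1+3+1=5 → 13/18 = 0.72222
  class_3: TP=16, FP=7+5+0=12 → 16/28 = 0.57143
Macro-precision = mean = (0.65000 + 0.72973 + 0.72222 + 0.57143) / 4 = 0.6683

0.6683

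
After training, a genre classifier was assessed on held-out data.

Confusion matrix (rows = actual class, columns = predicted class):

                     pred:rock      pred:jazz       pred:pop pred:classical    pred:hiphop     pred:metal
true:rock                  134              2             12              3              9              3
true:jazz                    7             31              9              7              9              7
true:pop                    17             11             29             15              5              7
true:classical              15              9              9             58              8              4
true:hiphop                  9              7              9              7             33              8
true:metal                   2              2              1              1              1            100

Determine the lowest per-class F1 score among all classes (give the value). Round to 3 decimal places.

Per-class F1 score (2·TP/(2·TP+FP+FN)):
  rock: TP=134, FP=7+17+15+9+2=50, FN=2+12+3+9+3=29 → 268/347 = 0.7723
  jazz: TP=31, FP=2+11+9+7+2=31, FN=7+9+7+9+7=39 → 62/132 = 0.4697
  pop: TP=29, FP=12+9+9+9+1=40, FN=17+11+15+5+7=55 → 58/153 = 0.3791
  classical: TP=58, FP=3+7+15+7+1=33, FN=15+9+9+8+4=45 → 116/194 = 0.5979
  hiphop: TP=33, FP=9+9+5+8+1=32, FN=9+7+9+7+8=40 → 66/138 = 0.4783
  metal: TP=100, FP=3+7+7+4+8=29, FN=2+2+1+1+1=7 → 200/236 = 0.8475
Lowest is class 'pop' with F1 score = 0.379.

0.379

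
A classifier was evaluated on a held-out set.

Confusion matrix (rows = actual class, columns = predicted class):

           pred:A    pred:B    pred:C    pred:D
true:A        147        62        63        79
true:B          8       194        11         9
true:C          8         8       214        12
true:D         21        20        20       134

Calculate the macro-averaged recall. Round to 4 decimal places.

Per-class recall (TP/(TP+FN)):
  A: TP=147, FN=62+63+79=204 → 147/351 = 0.41880
  B: TP=194, FN=8+11+9=28 → 194/222 = 0.87387
  C: TP=214, FN=8+8+12=28 → 214/242 = 0.88430
  D: TP=134, FN=21+20+20=61 → 134/195 = 0.68718
Macro-recall = mean = (0.41880 + 0.87387 + 0.88430 + 0.68718) / 4 = 0.7160

0.7160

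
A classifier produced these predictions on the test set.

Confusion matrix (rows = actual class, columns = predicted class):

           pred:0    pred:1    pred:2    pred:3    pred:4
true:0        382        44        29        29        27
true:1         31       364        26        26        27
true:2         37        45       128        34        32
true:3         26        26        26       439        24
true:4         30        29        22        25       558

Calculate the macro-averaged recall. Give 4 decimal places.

0.7262

Per-class recall (TP/(TP+FN)):
  0: TP=382, FN=44+29+29+27=129 → 382/511 = 0.74755
  1: TP=364, FN=31+26+26+27=110 → 364/474 = 0.76793
  2: TP=128, FN=37+45+34+32=148 → 128/276 = 0.46377
  3: TP=439, FN=26+26+26+24=102 → 439/541 = 0.81146
  4: TP=558, FN=30+29+22+25=106 → 558/664 = 0.84036
Macro-recall = mean = (0.74755 + 0.76793 + 0.46377 + 0.81146 + 0.84036) / 5 = 0.7262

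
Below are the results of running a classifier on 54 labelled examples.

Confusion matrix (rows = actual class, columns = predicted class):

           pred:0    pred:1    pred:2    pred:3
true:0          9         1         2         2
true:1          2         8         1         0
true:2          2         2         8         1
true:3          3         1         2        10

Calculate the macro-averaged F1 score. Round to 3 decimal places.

0.650

Per-class F1 score (2·TP/(2·TP+FP+FN)):
  0: TP=9, FP=2+2+3=7, FN=1+2+2=5 → 18/30 = 0.6000
  1: TP=8, FP=1+2+1=4, FN=2+1+0=3 → 16/23 = 0.6957
  2: TP=8, FP=2+1+2=5, FN=2+2+1=5 → 16/26 = 0.6154
  3: TP=10, FP=2+0+1=3, FN=3+1+2=6 → 20/29 = 0.6897
Macro-F1 score = mean = (0.6000 + 0.6957 + 0.6154 + 0.6897) / 4 = 0.650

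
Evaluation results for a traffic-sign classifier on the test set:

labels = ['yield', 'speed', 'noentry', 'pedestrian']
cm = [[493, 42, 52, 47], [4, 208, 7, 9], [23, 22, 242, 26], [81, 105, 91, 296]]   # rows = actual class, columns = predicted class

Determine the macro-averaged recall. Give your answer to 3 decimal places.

Per-class recall (TP/(TP+FN)):
  yield: TP=493, FN=42+52+47=141 → 493/634 = 0.7776
  speed: TP=208, FN=4+7+9=20 → 208/228 = 0.9123
  noentry: TP=242, FN=23+22+26=71 → 242/313 = 0.7732
  pedestrian: TP=296, FN=81+105+91=277 → 296/573 = 0.5166
Macro-recall = mean = (0.7776 + 0.9123 + 0.7732 + 0.5166) / 4 = 0.745

0.745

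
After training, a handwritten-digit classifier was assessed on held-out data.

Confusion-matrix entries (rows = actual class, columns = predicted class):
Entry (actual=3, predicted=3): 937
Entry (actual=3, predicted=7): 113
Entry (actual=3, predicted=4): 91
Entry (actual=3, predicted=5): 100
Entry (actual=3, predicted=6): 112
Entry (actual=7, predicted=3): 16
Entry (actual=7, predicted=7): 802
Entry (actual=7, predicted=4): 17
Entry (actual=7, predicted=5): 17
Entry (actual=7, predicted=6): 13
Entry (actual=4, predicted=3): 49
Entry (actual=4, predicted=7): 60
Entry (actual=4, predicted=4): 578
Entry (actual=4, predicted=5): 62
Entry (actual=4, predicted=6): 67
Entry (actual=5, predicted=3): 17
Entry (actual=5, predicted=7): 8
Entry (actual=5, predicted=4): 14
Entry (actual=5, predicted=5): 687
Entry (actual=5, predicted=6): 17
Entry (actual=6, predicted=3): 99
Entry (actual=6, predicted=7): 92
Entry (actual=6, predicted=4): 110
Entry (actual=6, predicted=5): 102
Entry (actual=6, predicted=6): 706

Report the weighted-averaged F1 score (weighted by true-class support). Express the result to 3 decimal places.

Per-class F1 score (2·TP/(2·TP+FP+FN)):
  3: TP=937, FP=16+49+17+99=181, FN=113+91+100+112=416 → 1874/2471 = 0.7584
  7: TP=802, FP=113+60+8+92=273, FN=16+17+17+13=63 → 1604/1940 = 0.8268
  4: TP=578, FP=91+17+14+110=232, FN=49+60+62+67=238 → 1156/1626 = 0.7109
  5: TP=687, FP=100+17+62+102=281, FN=17+8+14+17=56 → 1374/1711 = 0.8030
  6: TP=706, FP=112+13+67+17=209, FN=99+92+110+102=403 → 1412/2024 = 0.6976
Weighted-F1 score = Σ (supportᵢ/N)·F1 scoreᵢ with N=4886: (1353/4886)·0.7584 + (865/4886)·0.8268 + (816/4886)·0.7109 + (743/4886)·0.8030 + (1109/4886)·0.6976 = 0.756

0.756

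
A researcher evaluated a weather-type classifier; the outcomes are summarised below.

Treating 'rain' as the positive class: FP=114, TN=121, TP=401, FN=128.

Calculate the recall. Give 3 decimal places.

Recall = TP/(TP+FN) = 401/(401+128) = 401/529 = 0.758

0.758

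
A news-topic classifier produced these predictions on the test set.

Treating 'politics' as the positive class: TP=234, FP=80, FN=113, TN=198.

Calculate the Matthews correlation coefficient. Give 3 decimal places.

MCC = (TP·TN − FP·FN) / √((TP+FP)(TP+FN)(TN+FP)(TN+FN))
Numerator = 234·198 − 80·113 = 37292
Denominator = √(314·347·278·311) = √9420290764 = 97058.1824
MCC = 37292 / 97058.1824 = 0.384

0.384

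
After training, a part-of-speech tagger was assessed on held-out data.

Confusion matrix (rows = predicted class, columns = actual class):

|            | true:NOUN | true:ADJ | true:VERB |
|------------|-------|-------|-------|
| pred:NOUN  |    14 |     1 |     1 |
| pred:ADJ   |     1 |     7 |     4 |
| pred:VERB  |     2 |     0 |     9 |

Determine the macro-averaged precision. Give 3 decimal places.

0.759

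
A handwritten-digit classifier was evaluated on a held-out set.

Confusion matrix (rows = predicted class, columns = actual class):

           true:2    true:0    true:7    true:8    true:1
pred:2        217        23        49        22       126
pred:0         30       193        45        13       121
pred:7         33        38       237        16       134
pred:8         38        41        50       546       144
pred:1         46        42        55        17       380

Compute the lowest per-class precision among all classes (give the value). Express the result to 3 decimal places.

Per-class precision (TP/(TP+FP)):
  2: TP=217, FP=23+49+22+126=220 → 217/437 = 0.4966
  0: TP=193, FP=30+45+13+121=209 → 193/402 = 0.4801
  7: TP=237, FP=33+38+16+134=221 → 237/458 = 0.5175
  8: TP=546, FP=38+41+50+144=273 → 546/819 = 0.6667
  1: TP=380, FP=46+42+55+17=160 → 380/540 = 0.7037
Lowest is class '0' with precision = 0.480.

0.480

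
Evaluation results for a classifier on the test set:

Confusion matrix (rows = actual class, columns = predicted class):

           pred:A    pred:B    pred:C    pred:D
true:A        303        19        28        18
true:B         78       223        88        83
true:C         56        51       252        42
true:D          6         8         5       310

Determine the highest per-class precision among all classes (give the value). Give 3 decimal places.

Per-class precision (TP/(TP+FP)):
  A: TP=303, FP=78+56+6=140 → 303/443 = 0.6840
  B: TP=223, FP=19+51+8=78 → 223/301 = 0.7409
  C: TP=252, FP=28+88+5=121 → 252/373 = 0.6756
  D: TP=310, FP=18+83+42=143 → 310/453 = 0.6843
Highest is class 'B' with precision = 0.741.

0.741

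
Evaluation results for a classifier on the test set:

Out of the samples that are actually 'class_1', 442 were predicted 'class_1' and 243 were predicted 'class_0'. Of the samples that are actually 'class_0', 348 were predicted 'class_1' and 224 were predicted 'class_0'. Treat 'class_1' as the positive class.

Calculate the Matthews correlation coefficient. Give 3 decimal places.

0.038

MCC = (TP·TN − FP·FN) / √((TP+FP)(TP+FN)(TN+FP)(TN+FN))
Numerator = 442·224 − 348·243 = 14444
Denominator = √(790·685·572·467) = √144554152600 = 380202.7783
MCC = 14444 / 380202.7783 = 0.038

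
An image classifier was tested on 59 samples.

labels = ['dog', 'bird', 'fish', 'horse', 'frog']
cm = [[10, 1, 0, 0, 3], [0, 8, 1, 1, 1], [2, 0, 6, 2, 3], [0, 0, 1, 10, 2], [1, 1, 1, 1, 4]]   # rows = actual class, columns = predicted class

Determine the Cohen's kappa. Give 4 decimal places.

0.5553

Observed agreement pₒ = trace/N = 38/59 = 0.64407
Expected agreement pₑ = Σ (rowᵢ·colᵢ)/N² = (14·13 + 11·10 + 13·9 + 13·14 + 8·13)/59² = 0.19966
κ = (pₒ − pₑ)/(1 − pₑ) = (0.64407 − 0.19966)/(1 − 0.19966) = 0.5553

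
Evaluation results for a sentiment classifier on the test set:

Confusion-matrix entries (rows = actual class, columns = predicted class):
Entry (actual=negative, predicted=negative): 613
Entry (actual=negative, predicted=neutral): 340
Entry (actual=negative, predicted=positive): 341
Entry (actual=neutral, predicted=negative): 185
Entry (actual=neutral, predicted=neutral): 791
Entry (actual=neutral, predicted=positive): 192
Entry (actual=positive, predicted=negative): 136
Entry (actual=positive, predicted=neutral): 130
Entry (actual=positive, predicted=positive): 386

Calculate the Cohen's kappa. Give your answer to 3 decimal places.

0.357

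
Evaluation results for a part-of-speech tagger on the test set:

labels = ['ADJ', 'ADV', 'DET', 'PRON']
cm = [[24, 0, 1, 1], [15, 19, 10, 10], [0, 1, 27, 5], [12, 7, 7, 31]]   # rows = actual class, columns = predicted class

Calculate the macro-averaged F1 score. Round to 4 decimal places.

0.5952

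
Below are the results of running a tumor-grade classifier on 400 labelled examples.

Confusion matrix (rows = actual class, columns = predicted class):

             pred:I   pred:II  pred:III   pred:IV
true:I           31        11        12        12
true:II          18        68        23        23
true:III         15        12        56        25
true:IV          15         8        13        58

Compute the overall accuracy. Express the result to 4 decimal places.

Accuracy = trace / total = (31+68+56+58=213) / 400 = 213/400 = 0.5325

0.5325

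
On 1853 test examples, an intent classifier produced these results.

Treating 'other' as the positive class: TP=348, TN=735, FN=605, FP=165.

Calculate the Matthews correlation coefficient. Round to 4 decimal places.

0.2031

MCC = (TP·TN − FP·FN) / √((TP+FP)(TP+FN)(TN+FP)(TN+FN))
Numerator = 348·735 − 165·605 = 155955
Denominator = √(513·953·900·1340) = √589600134000 = 767854.2401
MCC = 155955 / 767854.2401 = 0.2031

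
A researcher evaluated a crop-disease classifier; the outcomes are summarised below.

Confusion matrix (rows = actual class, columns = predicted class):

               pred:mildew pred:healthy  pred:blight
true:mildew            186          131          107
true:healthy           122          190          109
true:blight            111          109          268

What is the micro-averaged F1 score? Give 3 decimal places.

Micro-averaging pools counts across classes: ΣTP=644, ΣFP=689, ΣFN=689.
Micro-F1 score = 2·TP/(2·TP+FP+FN) on pooled counts = 0.483 (equals overall accuracy in single-label multiclass).

0.483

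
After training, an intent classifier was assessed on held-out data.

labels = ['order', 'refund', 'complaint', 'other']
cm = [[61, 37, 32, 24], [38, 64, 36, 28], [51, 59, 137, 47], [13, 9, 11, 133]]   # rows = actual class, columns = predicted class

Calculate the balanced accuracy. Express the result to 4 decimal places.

Balanced accuracy = mean of per-class recall.
  order: recall = 61/154 = 0.39610
  refund: recall = 64/166 = 0.38554
  complaint: recall = 137/294 = 0.46599
  other: recall = 133/166 = 0.80120
Mean = (0.39610 + 0.38554 + 0.46599 + 0.80120) / 4 = 0.5122

0.5122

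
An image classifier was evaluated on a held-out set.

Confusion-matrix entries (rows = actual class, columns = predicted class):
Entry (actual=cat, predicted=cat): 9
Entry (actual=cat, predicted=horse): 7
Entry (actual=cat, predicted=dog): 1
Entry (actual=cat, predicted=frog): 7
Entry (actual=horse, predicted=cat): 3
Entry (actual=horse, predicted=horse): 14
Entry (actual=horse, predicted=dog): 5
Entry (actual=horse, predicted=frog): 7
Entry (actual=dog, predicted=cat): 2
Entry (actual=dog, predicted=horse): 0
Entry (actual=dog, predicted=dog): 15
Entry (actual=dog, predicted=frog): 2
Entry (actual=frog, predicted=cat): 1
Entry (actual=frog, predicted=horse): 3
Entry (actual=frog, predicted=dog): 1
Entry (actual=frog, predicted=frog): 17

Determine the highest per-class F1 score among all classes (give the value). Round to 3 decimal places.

Per-class F1 score (2·TP/(2·TP+FP+FN)):
  cat: TP=9, FP=3+2+1=6, FN=7+1+7=15 → 18/39 = 0.4615
  horse: TP=14, FP=7+0+3=10, FN=3+5+7=15 → 28/53 = 0.5283
  dog: TP=15, FP=1+5+1=7, FN=2+0+2=4 → 30/41 = 0.7317
  frog: TP=17, FP=7+7+2=16, FN=1+3+1=5 → 34/55 = 0.6182
Highest is class 'dog' with F1 score = 0.732.

0.732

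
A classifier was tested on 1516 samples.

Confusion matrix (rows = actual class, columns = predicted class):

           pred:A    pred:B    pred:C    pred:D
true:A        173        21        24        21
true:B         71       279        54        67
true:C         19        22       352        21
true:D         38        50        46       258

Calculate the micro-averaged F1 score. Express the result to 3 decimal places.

0.701

Micro-averaging pools counts across classes: ΣTP=1062, ΣFP=454, ΣFN=454.
Micro-F1 score = 2·TP/(2·TP+FP+FN) on pooled counts = 0.701 (equals overall accuracy in single-label multiclass).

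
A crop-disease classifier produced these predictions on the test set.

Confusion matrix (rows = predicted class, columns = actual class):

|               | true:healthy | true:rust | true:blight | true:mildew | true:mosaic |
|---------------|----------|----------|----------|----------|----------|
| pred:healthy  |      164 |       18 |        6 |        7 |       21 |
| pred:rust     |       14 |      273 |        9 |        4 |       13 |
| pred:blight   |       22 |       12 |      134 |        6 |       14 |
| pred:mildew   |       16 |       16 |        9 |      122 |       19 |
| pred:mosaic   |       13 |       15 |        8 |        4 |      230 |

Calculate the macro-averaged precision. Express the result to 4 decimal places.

0.7733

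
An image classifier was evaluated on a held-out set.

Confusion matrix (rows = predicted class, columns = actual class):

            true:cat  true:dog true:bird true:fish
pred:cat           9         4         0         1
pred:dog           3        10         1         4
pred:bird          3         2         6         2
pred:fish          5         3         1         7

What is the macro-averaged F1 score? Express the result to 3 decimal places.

Per-class F1 score (2·TP/(2·TP+FP+FN)):
  cat: TP=9, FP=4+0+1=5, FN=3+3+5=11 → 18/34 = 0.5294
  dog: TP=10, FP=3+1+4=8, FN=4+2+3=9 → 20/37 = 0.5405
  bird: TP=6, FP=3+2+2=7, FN=0+1+1=2 → 12/21 = 0.5714
  fish: TP=7, FP=5+3+1=9, FN=1+4+2=7 → 14/30 = 0.4667
Macro-F1 score = mean = (0.5294 + 0.5405 + 0.5714 + 0.4667) / 4 = 0.527

0.527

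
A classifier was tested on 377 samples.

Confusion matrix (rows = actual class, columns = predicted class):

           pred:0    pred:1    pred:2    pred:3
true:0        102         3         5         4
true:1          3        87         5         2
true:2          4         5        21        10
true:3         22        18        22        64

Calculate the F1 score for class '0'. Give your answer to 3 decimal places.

Treat '0' as positive and all other classes as negative.
F1 score = 2·TP/(2·TP+FP+FN).
0: TP=102, FP=3+4+22=29, FN=3+5+4=12 → 204/245 = 0.8327

0.833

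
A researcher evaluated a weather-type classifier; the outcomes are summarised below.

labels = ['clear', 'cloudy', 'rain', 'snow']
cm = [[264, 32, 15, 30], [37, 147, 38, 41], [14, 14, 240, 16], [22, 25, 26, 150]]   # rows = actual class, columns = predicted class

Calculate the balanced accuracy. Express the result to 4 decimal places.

0.7127

Balanced accuracy = mean of per-class recall.
  clear: recall = 264/341 = 0.77419
  cloudy: recall = 147/263 = 0.55894
  rain: recall = 240/284 = 0.84507
  snow: recall = 150/223 = 0.67265
Mean = (0.77419 + 0.55894 + 0.84507 + 0.67265) / 4 = 0.7127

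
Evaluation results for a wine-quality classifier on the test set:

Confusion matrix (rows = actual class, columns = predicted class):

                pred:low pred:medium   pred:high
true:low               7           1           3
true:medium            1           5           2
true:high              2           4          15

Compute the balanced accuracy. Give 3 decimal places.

Balanced accuracy = mean of per-class recall.
  low: recall = 7/11 = 0.6364
  medium: recall = 5/8 = 0.6250
  high: recall = 15/21 = 0.7143
Mean = (0.6364 + 0.6250 + 0.7143) / 3 = 0.659

0.659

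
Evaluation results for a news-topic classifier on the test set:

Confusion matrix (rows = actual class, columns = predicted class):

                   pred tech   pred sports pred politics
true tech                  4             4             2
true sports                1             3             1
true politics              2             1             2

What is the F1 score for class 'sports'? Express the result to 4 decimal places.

0.4615

One-vs-rest for 'sports': TP = diagonal; FP = other classes predicted 'sports'; FN = 'sports' predicted as other.
F1 score = 2·TP/(2·TP+FP+FN).
sports: TP=3, FP=4+1=5, FN=1+1=2 → 6/13 = 0.46154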